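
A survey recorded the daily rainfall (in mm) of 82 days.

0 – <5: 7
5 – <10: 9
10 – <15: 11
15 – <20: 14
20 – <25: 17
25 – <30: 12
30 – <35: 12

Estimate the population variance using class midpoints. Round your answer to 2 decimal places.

83.57

Midpoints: 2.5, 7.5, 12.5, 17.5, 22.5, 27.5, 32.5
n = 82, Σfm = 1570, mean = 19.1463
Σfm² = 36912.5
Σf(m − x̄)² = Σfm² − (Σfm)²/n = 36912.5 − 1570²/82 = 6852.7439
Population variance = 6852.7439 / 82 = 83.5700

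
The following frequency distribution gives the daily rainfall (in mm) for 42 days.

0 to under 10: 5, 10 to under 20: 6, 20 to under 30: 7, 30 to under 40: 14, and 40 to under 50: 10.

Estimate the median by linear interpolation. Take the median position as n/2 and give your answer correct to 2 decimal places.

32.14

Cumulative frequencies: 5, 11, 18, 32, 42
n = 42; position = n/2 = 21.
This falls in the class 30 to under 40: L = 30, F = 18, f = 14, h = 10.
Median ≈ 30 + ((21 − 18) / 14) × 10 = 32.1429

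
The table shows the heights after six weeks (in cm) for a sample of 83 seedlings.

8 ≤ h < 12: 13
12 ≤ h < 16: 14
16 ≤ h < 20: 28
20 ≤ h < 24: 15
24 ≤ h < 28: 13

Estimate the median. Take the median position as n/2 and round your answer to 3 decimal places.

Cumulative frequencies: 13, 27, 55, 70, 83
n = 83; position = n/2 = 41.5.
This falls in the class 16 ≤ h < 20: L = 16, F = 27, f = 28, h = 4.
Median ≈ 16 + ((41.5 − 27) / 28) × 4 = 18.0714

18.071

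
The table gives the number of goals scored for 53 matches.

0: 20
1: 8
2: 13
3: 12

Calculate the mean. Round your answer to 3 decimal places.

Values: 0, 1, 2, 3
Σfx = 20×0 + 8×1 + 13×2 + 12×3 = 70
n = Σf = 53
Mean = 70 / 53 = 1.3208

1.321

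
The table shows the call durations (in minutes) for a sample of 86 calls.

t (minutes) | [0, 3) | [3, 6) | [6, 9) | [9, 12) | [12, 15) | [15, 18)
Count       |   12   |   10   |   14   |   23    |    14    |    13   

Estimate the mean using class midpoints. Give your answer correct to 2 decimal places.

9.45

Midpoints: 1.5, 4.5, 7.5, 10.5, 13.5, 16.5
Σfm = 12×1.5 + 10×4.5 + 14×7.5 + 23×10.5 + 14×13.5 + 13×16.5 = 813
n = Σf = 86
Mean = 813 / 86 = 9.4535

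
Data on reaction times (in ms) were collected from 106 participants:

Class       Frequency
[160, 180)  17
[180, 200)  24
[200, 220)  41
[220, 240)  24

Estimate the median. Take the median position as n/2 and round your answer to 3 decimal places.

Cumulative frequencies: 17, 41, 82, 106
n = 106; position = n/2 = 53.
This falls in the class [200, 220): L = 200, F = 41, f = 41, h = 20.
Median ≈ 200 + ((53 − 41) / 41) × 20 = 205.8537

205.854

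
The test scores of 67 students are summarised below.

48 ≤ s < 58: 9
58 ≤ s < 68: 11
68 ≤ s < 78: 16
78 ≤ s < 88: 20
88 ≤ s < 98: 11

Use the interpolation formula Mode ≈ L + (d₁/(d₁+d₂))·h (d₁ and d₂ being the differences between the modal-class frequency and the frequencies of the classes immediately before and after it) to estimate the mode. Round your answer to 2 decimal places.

Modal class: 78 ≤ s < 88 (highest frequency 20).
d₁ = 20 − 16 = 4, d₂ = 20 − 11 = 9
Mode ≈ 78 + (4/(4+9)) × 10 = 78 + 3.0769 = 81.0769

81.08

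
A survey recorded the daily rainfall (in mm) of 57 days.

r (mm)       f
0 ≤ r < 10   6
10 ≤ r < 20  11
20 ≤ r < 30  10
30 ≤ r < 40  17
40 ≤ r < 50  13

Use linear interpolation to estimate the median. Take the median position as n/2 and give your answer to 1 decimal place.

30.9

Cumulative frequencies: 6, 17, 27, 44, 57
n = 57; position = n/2 = 28.5.
This falls in the class 30 ≤ r < 40: L = 30, F = 27, f = 17, h = 10.
Median ≈ 30 + ((28.5 − 27) / 17) × 10 = 30.8824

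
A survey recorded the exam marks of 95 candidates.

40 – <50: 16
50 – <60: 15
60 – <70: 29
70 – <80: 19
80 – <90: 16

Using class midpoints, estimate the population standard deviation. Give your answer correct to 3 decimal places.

13.052

Midpoints: 45, 55, 65, 75, 85
n = 95, Σfm = 6215, mean = 65.4211
Σfm² = 422775
Σf(m − x̄)² = Σfm² − (Σfm)²/n = 422775 − 6215²/95 = 16183.1579
Population variance = 16183.1579 / 95 = 170.3490
Standard deviation = √170.3490 = 13.0518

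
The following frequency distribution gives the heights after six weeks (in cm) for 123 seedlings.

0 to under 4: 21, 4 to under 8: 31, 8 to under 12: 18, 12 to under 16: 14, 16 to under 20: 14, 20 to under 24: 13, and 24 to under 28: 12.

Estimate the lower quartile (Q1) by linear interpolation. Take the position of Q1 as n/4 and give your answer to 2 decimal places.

Cumulative frequencies: 21, 52, 70, 84, 98, 111, 123
n = 123; position = n/4 = 30.75.
This falls in the class 4 to under 8: L = 4, F = 21, f = 31, h = 4.
Lower quartile ≈ 4 + ((30.75 − 21) / 31) × 4 = 5.2581

5.26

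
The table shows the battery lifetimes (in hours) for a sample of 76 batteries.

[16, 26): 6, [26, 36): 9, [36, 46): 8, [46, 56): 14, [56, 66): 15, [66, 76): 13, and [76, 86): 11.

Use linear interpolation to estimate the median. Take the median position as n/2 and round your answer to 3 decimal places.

56.667

Cumulative frequencies: 6, 15, 23, 37, 52, 65, 76
n = 76; position = n/2 = 38.
This falls in the class [56, 66): L = 56, F = 37, f = 15, h = 10.
Median ≈ 56 + ((38 − 37) / 15) × 10 = 56.6667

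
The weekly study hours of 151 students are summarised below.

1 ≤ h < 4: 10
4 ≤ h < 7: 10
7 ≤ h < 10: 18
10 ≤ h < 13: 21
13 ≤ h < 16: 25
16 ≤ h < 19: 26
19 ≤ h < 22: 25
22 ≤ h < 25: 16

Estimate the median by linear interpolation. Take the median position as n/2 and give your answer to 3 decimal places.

14.980

Cumulative frequencies: 10, 20, 38, 59, 84, 110, 135, 151
n = 151; position = n/2 = 75.5.
This falls in the class 13 ≤ h < 16: L = 13, F = 59, f = 25, h = 3.
Median ≈ 13 + ((75.5 − 59) / 25) × 3 = 14.9800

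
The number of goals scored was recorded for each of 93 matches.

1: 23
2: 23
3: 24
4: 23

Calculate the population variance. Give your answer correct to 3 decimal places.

Values: 1, 2, 3, 4
n = 93, Σfx = 233, mean = 2.5054
Σfx² = 699
Σf(x − x̄)² = Σfx² − (Σfx)²/n = 699 − 233²/93 = 115.2473
Population variance = 115.2473 / 93 = 1.2392

1.239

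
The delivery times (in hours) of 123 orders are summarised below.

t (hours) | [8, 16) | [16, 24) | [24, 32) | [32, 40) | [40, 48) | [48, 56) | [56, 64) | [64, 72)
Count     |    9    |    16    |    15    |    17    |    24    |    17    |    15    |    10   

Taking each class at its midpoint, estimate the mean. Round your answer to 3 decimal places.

40.488

Midpoints: 12, 20, 28, 36, 44, 52, 60, 68
Σfm = 9×12 + 16×20 + 15×28 + 17×36 + 24×44 + 17×52 + 15×60 + 10×68 = 4980
n = Σf = 123
Mean = 4980 / 123 = 40.4878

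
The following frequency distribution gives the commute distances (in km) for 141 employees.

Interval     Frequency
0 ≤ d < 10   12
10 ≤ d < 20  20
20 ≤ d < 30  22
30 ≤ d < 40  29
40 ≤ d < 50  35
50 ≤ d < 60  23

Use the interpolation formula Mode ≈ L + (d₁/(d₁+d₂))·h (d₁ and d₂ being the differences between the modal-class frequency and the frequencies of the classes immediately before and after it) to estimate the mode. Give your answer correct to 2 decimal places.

43.33

Modal class: 40 ≤ d < 50 (highest frequency 35).
d₁ = 35 − 29 = 6, d₂ = 35 − 23 = 12
Mode ≈ 40 + (6/(6+12)) × 10 = 40 + 3.3333 = 43.3333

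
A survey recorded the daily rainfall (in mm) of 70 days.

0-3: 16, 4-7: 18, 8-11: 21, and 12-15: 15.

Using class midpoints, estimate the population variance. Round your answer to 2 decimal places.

Midpoints: 1.5, 5.5, 9.5, 13.5
n = 70, Σfm = 525, mean = 7.5000
Σfm² = 5209.5
Σf(m − x̄)² = Σfm² − (Σfm)²/n = 5209.5 − 525²/70 = 1272.0000
Population variance = 1272.0000 / 70 = 18.1714

18.17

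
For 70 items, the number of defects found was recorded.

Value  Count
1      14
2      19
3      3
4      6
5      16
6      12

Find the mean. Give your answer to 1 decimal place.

Values: 1, 2, 3, 4, 5, 6
Σfx = 14×1 + 19×2 + 3×3 + 6×4 + 16×5 + 12×6 = 237
n = Σf = 70
Mean = 237 / 70 = 3.3857

3.4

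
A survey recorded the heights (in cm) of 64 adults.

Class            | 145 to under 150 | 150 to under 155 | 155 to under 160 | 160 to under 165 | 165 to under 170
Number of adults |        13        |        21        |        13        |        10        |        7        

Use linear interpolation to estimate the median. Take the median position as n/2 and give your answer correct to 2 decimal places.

154.52

Cumulative frequencies: 13, 34, 47, 57, 64
n = 64; position = n/2 = 32.
This falls in the class 150 to under 155: L = 150, F = 13, f = 21, h = 5.
Median ≈ 150 + ((32 − 13) / 21) × 5 = 154.5238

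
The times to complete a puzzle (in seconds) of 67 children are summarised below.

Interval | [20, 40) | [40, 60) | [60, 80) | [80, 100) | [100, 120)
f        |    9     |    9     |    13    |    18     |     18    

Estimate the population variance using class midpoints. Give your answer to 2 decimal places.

741.01

Midpoints: 30, 50, 70, 90, 110
n = 67, Σfm = 5230, mean = 78.0597
Σfm² = 457900
Σf(m − x̄)² = Σfm² − (Σfm)²/n = 457900 − 5230²/67 = 49647.7612
Population variance = 49647.7612 / 67 = 741.0114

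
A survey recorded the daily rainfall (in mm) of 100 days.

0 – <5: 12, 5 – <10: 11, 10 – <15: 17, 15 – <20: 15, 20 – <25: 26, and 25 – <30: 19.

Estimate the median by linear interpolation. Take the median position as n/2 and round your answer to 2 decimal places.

Cumulative frequencies: 12, 23, 40, 55, 81, 100
n = 100; position = n/2 = 50.
This falls in the class 15 – <20: L = 15, F = 40, f = 15, h = 5.
Median ≈ 15 + ((50 − 40) / 15) × 5 = 18.3333

18.33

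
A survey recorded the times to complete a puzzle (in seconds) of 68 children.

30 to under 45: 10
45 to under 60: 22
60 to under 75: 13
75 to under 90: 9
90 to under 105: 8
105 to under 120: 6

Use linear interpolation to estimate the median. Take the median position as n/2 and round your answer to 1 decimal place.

62.3

Cumulative frequencies: 10, 32, 45, 54, 62, 68
n = 68; position = n/2 = 34.
This falls in the class 60 to under 75: L = 60, F = 32, f = 13, h = 15.
Median ≈ 60 + ((34 − 32) / 13) × 15 = 62.3077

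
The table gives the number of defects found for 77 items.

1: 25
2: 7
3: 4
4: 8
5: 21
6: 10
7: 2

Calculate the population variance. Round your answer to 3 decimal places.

Values: 1, 2, 3, 4, 5, 6, 7
n = 77, Σfx = 262, mean = 3.4026
Σfx² = 1200
Σf(x − x̄)² = Σfx² − (Σfx)²/n = 1200 − 262²/77 = 308.5195
Population variance = 308.5195 / 77 = 4.0067

4.007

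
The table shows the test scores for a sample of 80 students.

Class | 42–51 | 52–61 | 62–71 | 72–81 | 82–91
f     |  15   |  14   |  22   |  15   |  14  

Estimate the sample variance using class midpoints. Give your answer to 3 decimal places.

183.528

Midpoints: 46.5, 56.5, 66.5, 76.5, 86.5
n = 80, Σfm = 5310, mean = 66.3750
Σfm² = 366950
Σf(m − x̄)² = Σfm² − (Σfm)²/n = 366950 − 5310²/80 = 14498.7500
Sample variance = 14498.7500 / 79 = 183.5285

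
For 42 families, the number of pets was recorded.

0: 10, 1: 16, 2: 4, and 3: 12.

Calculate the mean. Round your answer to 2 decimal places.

Values: 0, 1, 2, 3
Σfx = 10×0 + 16×1 + 4×2 + 12×3 = 60
n = Σf = 42
Mean = 60 / 42 = 1.4286

1.43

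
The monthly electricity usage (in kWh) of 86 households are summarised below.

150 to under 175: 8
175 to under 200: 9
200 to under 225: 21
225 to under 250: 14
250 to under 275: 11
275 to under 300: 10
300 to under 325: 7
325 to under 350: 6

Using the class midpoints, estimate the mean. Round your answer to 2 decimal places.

Midpoints: 162.5, 187.5, 212.5, 237.5, 262.5, 287.5, 312.5, 337.5
Σfm = 8×162.5 + 9×187.5 + 21×212.5 + 14×237.5 + 11×262.5 + 10×287.5 + 7×312.5 + 6×337.5 = 20750
n = Σf = 86
Mean = 20750 / 86 = 241.2791

241.28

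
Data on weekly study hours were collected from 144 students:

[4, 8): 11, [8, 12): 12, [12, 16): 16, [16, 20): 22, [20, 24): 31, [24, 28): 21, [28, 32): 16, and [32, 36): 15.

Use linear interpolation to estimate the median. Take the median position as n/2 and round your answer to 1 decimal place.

Cumulative frequencies: 11, 23, 39, 61, 92, 113, 129, 144
n = 144; position = n/2 = 72.
This falls in the class [20, 24): L = 20, F = 61, f = 31, h = 4.
Median ≈ 20 + ((72 − 61) / 31) × 4 = 21.4194

21.4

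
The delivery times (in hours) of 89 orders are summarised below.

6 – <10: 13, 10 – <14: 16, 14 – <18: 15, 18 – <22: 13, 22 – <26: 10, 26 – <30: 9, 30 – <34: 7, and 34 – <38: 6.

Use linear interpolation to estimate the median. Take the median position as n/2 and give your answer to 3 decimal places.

Cumulative frequencies: 13, 29, 44, 57, 67, 76, 83, 89
n = 89; position = n/2 = 44.5.
This falls in the class 18 – <22: L = 18, F = 44, f = 13, h = 4.
Median ≈ 18 + ((44.5 − 44) / 13) × 4 = 18.1538

18.154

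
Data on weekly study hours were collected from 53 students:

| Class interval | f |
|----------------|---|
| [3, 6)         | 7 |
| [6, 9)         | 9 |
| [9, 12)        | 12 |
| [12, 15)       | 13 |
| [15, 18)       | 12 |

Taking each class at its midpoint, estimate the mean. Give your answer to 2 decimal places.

Midpoints: 4.5, 7.5, 10.5, 13.5, 16.5
Σfm = 7×4.5 + 9×7.5 + 12×10.5 + 13×13.5 + 12×16.5 = 598.5
n = Σf = 53
Mean = 598.5 / 53 = 11.2925

11.29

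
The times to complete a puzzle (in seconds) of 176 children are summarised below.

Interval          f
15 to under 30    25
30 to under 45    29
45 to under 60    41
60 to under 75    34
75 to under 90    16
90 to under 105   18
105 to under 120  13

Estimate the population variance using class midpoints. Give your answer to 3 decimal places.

Midpoints: 22.5, 37.5, 52.5, 67.5, 82.5, 97.5, 112.5
n = 176, Σfm = 10635, mean = 60.4261
Σfm² = 765900
Σf(m − x̄)² = Σfm² − (Σfm)²/n = 765900 − 10635²/176 = 123268.0398
Population variance = 123268.0398 / 176 = 700.3866

700.387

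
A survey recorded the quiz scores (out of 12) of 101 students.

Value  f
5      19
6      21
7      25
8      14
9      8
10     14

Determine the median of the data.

Cumulative frequencies: 19, 40, 65, 79, 87, 101
n = 101, so the median is the value in position (n+1)/2 = 51.
Position 51 falls at value 7.

7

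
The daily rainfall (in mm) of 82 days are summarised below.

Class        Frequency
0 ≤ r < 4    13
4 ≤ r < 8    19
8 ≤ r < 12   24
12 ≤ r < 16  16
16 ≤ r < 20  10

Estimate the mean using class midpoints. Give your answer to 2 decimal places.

Midpoints: 2, 6, 10, 14, 18
Σfm = 13×2 + 19×6 + 24×10 + 16×14 + 10×18 = 784
n = Σf = 82
Mean = 784 / 82 = 9.5610

9.56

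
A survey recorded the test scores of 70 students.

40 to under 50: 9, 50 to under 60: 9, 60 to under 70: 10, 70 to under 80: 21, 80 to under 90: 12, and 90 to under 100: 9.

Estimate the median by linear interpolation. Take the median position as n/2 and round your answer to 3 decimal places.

73.333

Cumulative frequencies: 9, 18, 28, 49, 61, 70
n = 70; position = n/2 = 35.
This falls in the class 70 to under 80: L = 70, F = 28, f = 21, h = 10.
Median ≈ 70 + ((35 − 28) / 21) × 10 = 73.3333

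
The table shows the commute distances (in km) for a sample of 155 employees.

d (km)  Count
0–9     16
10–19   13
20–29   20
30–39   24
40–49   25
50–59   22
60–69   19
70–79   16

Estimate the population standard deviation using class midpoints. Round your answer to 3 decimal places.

Midpoints: 4.5, 14.5, 24.5, 34.5, 44.5, 54.5, 64.5, 74.5
n = 155, Σfm = 6307.5, mean = 40.6935
Σfm² = 326328.75
Σf(m − x̄)² = Σfm² − (Σfm)²/n = 326328.75 − 6307.5²/155 = 69654.1935
Population variance = 69654.1935 / 155 = 449.3819
Standard deviation = √449.3819 = 21.1986

21.199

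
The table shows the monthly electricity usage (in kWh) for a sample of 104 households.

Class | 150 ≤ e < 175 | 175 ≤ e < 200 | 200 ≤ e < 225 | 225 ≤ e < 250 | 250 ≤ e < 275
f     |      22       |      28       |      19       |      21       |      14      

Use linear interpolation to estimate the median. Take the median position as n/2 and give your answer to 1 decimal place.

Cumulative frequencies: 22, 50, 69, 90, 104
n = 104; position = n/2 = 52.
This falls in the class 200 ≤ e < 225: L = 200, F = 50, f = 19, h = 25.
Median ≈ 200 + ((52 − 50) / 19) × 25 = 202.6316

202.6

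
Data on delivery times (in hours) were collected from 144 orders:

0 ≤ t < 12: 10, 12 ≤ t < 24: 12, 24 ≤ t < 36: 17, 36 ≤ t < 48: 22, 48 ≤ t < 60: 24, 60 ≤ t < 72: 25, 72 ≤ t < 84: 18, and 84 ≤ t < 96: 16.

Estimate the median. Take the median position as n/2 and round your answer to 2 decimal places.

Cumulative frequencies: 10, 22, 39, 61, 85, 110, 128, 144
n = 144; position = n/2 = 72.
This falls in the class 48 ≤ t < 60: L = 48, F = 61, f = 24, h = 12.
Median ≈ 48 + ((72 − 61) / 24) × 12 = 53.5000

53.50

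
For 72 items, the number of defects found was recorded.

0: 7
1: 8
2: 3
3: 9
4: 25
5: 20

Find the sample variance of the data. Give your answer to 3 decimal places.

Values: 0, 1, 2, 3, 4, 5
n = 72, Σfx = 241, mean = 3.3472
Σfx² = 1001
Σf(x − x̄)² = Σfx² − (Σfx)²/n = 1001 − 241²/72 = 194.3194
Sample variance = 194.3194 / 71 = 2.7369

2.737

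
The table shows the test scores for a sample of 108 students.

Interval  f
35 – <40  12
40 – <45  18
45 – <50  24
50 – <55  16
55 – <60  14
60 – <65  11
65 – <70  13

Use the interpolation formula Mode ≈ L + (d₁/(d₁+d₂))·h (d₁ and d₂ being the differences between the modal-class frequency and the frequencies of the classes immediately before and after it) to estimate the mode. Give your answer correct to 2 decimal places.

Modal class: 45 – <50 (highest frequency 24).
d₁ = 24 − 18 = 6, d₂ = 24 − 16 = 8
Mode ≈ 45 + (6/(6+8)) × 5 = 45 + 2.1429 = 47.1429

47.14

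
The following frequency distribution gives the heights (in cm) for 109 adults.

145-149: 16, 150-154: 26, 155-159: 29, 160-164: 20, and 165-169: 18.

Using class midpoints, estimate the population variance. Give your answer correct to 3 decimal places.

Midpoints: 147, 152, 157, 162, 167
n = 109, Σfm = 17103, mean = 156.9083
Σfm² = 2688151
Σf(m − x̄)² = Σfm² − (Σfm)²/n = 2688151 − 17103²/109 = 4549.0826
Population variance = 4549.0826 / 109 = 41.7347

41.735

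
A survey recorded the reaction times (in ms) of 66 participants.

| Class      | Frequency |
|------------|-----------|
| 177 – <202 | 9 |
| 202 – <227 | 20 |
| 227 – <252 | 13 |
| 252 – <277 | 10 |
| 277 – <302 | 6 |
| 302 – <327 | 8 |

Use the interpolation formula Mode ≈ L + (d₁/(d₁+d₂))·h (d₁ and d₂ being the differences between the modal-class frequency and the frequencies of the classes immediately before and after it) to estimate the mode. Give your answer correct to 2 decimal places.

Modal class: 202 – <227 (highest frequency 20).
d₁ = 20 − 9 = 11, d₂ = 20 − 13 = 7
Mode ≈ 202 + (11/(11+7)) × 25 = 202 + 15.2778 = 217.2778

217.28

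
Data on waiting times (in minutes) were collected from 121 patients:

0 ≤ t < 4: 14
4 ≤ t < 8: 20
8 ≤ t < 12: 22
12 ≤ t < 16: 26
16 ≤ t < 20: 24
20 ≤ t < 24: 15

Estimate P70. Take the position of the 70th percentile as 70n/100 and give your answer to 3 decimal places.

Cumulative frequencies: 14, 34, 56, 82, 106, 121
n = 121; position = 70n/100 = 84.7.
This falls in the class 16 ≤ t < 20: L = 16, F = 82, f = 24, h = 4.
70th percentile ≈ 16 + ((84.7 − 82) / 24) × 4 = 16.4500

16.450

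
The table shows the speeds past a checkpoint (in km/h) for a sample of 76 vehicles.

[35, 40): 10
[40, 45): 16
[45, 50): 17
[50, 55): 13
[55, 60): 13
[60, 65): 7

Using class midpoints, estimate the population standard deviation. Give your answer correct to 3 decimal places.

Midpoints: 37.5, 42.5, 47.5, 52.5, 57.5, 62.5
n = 76, Σfm = 3730, mean = 49.0789
Σfm² = 187475
Σf(m − x̄)² = Σfm² − (Σfm)²/n = 187475 − 3730²/76 = 4410.5263
Population variance = 4410.5263 / 76 = 58.0332
Standard deviation = √58.0332 = 7.6180

7.618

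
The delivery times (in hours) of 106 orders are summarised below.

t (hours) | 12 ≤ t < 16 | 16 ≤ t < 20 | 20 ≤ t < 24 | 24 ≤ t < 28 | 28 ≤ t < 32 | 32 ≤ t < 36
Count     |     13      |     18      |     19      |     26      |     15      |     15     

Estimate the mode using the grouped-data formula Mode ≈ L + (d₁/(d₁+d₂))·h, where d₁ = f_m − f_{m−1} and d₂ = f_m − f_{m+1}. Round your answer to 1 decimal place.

Modal class: 24 ≤ t < 28 (highest frequency 26).
d₁ = 26 − 19 = 7, d₂ = 26 − 15 = 11
Mode ≈ 24 + (7/(7+11)) × 4 = 24 + 1.5556 = 25.5556

25.6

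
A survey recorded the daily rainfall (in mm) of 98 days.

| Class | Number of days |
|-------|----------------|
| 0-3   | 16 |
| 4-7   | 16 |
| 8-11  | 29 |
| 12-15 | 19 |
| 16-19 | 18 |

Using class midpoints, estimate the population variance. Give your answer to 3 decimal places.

Midpoints: 1.5, 5.5, 9.5, 13.5, 17.5
n = 98, Σfm = 959, mean = 9.7857
Σfm² = 12112.5
Σf(m − x̄)² = Σfm² − (Σfm)²/n = 12112.5 − 959²/98 = 2728.0000
Population variance = 2728.0000 / 98 = 27.8367

27.837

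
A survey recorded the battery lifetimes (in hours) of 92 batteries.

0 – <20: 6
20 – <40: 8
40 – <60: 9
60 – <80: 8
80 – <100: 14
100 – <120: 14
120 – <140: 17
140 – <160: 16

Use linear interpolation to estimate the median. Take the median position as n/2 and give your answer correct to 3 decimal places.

Cumulative frequencies: 6, 14, 23, 31, 45, 59, 76, 92
n = 92; position = n/2 = 46.
This falls in the class 100 – <120: L = 100, F = 45, f = 14, h = 20.
Median ≈ 100 + ((46 − 45) / 14) × 20 = 101.4286

101.429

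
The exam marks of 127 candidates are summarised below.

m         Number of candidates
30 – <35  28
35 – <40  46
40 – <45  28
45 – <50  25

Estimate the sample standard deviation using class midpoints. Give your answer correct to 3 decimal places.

Midpoints: 32.5, 37.5, 42.5, 47.5
n = 127, Σfm = 5012.5, mean = 39.4685
Σfm² = 201243.75
Σf(m − x̄)² = Σfm² − (Σfm)²/n = 201243.75 − 5012.5²/127 = 3407.8740
Sample variance = 3407.8740 / 126 = 27.0466
Standard deviation = √27.0466 = 5.2006

5.201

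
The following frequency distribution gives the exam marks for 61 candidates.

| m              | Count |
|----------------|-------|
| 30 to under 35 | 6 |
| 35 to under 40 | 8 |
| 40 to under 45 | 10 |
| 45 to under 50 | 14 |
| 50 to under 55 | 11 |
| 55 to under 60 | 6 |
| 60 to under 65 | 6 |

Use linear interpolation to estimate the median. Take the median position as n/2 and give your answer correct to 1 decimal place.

Cumulative frequencies: 6, 14, 24, 38, 49, 55, 61
n = 61; position = n/2 = 30.5.
This falls in the class 45 to under 50: L = 45, F = 24, f = 14, h = 5.
Median ≈ 45 + ((30.5 − 24) / 14) × 5 = 47.3214

47.3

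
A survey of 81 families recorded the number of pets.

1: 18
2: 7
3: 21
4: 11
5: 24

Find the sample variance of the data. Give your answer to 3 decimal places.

Values: 1, 2, 3, 4, 5
n = 81, Σfx = 259, mean = 3.1975
Σfx² = 1011
Σf(x − x̄)² = Σfx² − (Σfx)²/n = 1011 − 259²/81 = 182.8395
Sample variance = 182.8395 / 80 = 2.2855

2.285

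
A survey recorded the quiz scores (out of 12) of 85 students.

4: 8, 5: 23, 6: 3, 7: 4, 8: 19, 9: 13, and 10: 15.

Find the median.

8

Cumulative frequencies: 8, 31, 34, 38, 57, 70, 85
n = 85, so the median is the value in position (n+1)/2 = 43.
Position 43 falls at value 8.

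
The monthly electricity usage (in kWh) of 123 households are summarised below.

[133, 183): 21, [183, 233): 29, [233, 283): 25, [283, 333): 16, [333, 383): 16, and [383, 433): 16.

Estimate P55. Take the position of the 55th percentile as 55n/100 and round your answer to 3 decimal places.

268.300

Cumulative frequencies: 21, 50, 75, 91, 107, 123
n = 123; position = 55n/100 = 67.65.
This falls in the class [233, 283): L = 233, F = 50, f = 25, h = 50.
55th percentile ≈ 233 + ((67.65 − 50) / 25) × 50 = 268.3000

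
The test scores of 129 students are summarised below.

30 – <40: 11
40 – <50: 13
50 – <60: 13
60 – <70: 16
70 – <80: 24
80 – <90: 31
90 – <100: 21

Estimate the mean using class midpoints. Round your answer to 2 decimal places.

Midpoints: 35, 45, 55, 65, 75, 85, 95
Σfm = 11×35 + 13×45 + 13×55 + 16×65 + 24×75 + 31×85 + 21×95 = 9155
n = Σf = 129
Mean = 9155 / 129 = 70.9690

70.97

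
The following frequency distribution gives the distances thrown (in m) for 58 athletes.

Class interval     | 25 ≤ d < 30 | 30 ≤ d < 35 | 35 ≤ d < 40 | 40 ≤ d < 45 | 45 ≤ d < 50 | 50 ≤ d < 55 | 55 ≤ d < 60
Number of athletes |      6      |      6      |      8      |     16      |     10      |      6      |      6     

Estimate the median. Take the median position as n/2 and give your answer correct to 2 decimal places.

Cumulative frequencies: 6, 12, 20, 36, 46, 52, 58
n = 58; position = n/2 = 29.
This falls in the class 40 ≤ d < 45: L = 40, F = 20, f = 16, h = 5.
Median ≈ 40 + ((29 − 20) / 16) × 5 = 42.8125

42.81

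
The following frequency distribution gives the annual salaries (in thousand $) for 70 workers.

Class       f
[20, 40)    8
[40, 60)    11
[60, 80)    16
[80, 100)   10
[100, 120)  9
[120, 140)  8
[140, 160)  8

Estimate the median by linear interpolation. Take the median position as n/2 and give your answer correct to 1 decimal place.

Cumulative frequencies: 8, 19, 35, 45, 54, 62, 70
n = 70; position = n/2 = 35.
This falls in the class [60, 80): L = 60, F = 19, f = 16, h = 20.
Median ≈ 60 + ((35 − 19) / 16) × 20 = 80.0000

80.0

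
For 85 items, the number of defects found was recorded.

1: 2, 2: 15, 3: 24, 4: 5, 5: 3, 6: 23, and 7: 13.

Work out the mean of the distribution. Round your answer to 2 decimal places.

Values: 1, 2, 3, 4, 5, 6, 7
Σfx = 2×1 + 15×2 + 24×3 + 5×4 + 3×5 + 23×6 + 13×7 = 368
n = Σf = 85
Mean = 368 / 85 = 4.3294

4.33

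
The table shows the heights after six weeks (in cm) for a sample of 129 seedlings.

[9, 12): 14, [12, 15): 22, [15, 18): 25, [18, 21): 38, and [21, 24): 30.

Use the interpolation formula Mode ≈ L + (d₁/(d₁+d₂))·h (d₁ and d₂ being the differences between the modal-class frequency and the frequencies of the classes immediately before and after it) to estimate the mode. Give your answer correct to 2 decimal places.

19.86

Modal class: [18, 21) (highest frequency 38).
d₁ = 38 − 25 = 13, d₂ = 38 − 30 = 8
Mode ≈ 18 + (13/(13+8)) × 3 = 18 + 1.8571 = 19.8571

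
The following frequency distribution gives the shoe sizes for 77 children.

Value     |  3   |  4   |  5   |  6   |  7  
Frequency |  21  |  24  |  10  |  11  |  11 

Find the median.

4

Cumulative frequencies: 21, 45, 55, 66, 77
n = 77, so the median is the value in position (n+1)/2 = 39.
Position 39 falls at value 4.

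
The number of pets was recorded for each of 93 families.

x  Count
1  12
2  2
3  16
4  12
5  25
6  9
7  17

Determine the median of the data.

5

Cumulative frequencies: 12, 14, 30, 42, 67, 76, 93
n = 93, so the median is the value in position (n+1)/2 = 47.
Position 47 falls at value 5.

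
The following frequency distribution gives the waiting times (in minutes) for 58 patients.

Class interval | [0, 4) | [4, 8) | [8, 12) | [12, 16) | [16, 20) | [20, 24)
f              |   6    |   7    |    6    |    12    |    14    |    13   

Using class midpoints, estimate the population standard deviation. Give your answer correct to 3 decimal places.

6.516

Midpoints: 2, 6, 10, 14, 18, 22
n = 58, Σfm = 820, mean = 14.1379
Σfm² = 14056
Σf(m − x̄)² = Σfm² − (Σfm)²/n = 14056 − 820²/58 = 2462.8966
Population variance = 2462.8966 / 58 = 42.4637
Standard deviation = √42.4637 = 6.5164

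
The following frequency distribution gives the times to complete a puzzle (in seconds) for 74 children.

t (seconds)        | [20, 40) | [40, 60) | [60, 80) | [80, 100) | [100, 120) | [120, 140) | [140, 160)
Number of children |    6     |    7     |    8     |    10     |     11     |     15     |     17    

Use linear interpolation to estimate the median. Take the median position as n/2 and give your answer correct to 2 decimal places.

110.91

Cumulative frequencies: 6, 13, 21, 31, 42, 57, 74
n = 74; position = n/2 = 37.
This falls in the class [100, 120): L = 100, F = 31, f = 11, h = 20.
Median ≈ 100 + ((37 − 31) / 11) × 20 = 110.9091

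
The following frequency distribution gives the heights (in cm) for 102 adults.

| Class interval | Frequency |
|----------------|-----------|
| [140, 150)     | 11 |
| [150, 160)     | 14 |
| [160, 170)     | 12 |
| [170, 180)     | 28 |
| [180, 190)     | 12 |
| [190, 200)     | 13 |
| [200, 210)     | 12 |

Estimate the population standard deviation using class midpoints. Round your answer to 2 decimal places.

Midpoints: 145, 155, 165, 175, 185, 195, 205
n = 102, Σfm = 17860, mean = 175.0980
Σfm² = 3161150
Σf(m − x̄)² = Σfm² − (Σfm)²/n = 3161150 − 17860²/102 = 33899.0196
Population variance = 33899.0196 / 102 = 332.3433
Standard deviation = √332.3433 = 18.2303

18.23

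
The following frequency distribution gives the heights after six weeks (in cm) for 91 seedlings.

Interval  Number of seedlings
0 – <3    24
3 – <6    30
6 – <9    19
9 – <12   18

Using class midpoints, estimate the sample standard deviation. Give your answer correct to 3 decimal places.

3.232

Midpoints: 1.5, 4.5, 7.5, 10.5
n = 91, Σfm = 502.5, mean = 5.5220
Σfm² = 3714.75
Σf(m − x̄)² = Σfm² − (Σfm)²/n = 3714.75 − 502.5²/91 = 939.9560
Sample variance = 939.9560 / 90 = 10.4440
Standard deviation = √10.4440 = 3.2317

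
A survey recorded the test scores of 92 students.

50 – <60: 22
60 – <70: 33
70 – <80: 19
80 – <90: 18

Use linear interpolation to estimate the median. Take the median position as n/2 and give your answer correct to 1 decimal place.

67.3

Cumulative frequencies: 22, 55, 74, 92
n = 92; position = n/2 = 46.
This falls in the class 60 – <70: L = 60, F = 22, f = 33, h = 10.
Median ≈ 60 + ((46 − 22) / 33) × 10 = 67.2727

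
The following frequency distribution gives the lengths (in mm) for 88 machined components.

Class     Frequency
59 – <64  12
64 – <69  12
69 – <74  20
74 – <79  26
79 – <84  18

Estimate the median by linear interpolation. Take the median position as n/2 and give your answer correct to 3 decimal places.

Cumulative frequencies: 12, 24, 44, 70, 88
n = 88; position = n/2 = 44.
This falls in the class 69 – <74: L = 69, F = 24, f = 20, h = 5.
Median ≈ 69 + ((44 − 24) / 20) × 5 = 74.0000

74.000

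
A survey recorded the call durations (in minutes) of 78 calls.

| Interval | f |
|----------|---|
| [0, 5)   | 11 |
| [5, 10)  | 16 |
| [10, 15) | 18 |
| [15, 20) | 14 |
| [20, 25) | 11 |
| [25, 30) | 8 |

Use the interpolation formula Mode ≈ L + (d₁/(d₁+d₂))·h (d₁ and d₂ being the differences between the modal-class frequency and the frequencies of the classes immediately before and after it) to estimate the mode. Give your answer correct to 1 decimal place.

11.7

Modal class: [10, 15) (highest frequency 18).
d₁ = 18 − 16 = 2, d₂ = 18 − 14 = 4
Mode ≈ 10 + (2/(2+4)) × 5 = 10 + 1.6667 = 11.6667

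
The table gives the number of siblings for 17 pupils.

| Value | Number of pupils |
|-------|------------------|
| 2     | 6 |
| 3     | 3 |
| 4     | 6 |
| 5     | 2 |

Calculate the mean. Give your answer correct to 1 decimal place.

Values: 2, 3, 4, 5
Σfx = 6×2 + 3×3 + 6×4 + 2×5 = 55
n = Σf = 17
Mean = 55 / 17 = 3.2353

3.2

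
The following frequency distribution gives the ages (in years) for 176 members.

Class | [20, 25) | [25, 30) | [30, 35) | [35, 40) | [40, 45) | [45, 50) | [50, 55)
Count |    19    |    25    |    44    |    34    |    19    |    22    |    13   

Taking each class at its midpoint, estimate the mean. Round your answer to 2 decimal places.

36.11

Midpoints: 22.5, 27.5, 32.5, 37.5, 42.5, 47.5, 52.5
Σfm = 19×22.5 + 25×27.5 + 44×32.5 + 34×37.5 + 19×42.5 + 22×47.5 + 13×52.5 = 6355
n = Σf = 176
Mean = 6355 / 176 = 36.1080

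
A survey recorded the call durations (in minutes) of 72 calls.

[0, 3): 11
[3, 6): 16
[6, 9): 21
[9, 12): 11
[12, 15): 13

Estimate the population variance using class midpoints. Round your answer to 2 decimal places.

Midpoints: 1.5, 4.5, 7.5, 10.5, 13.5
n = 72, Σfm = 537, mean = 7.4583
Σfm² = 5112
Σf(m − x̄)² = Σfm² − (Σfm)²/n = 5112 − 537²/72 = 1106.8750
Population variance = 1106.8750 / 72 = 15.3733

15.37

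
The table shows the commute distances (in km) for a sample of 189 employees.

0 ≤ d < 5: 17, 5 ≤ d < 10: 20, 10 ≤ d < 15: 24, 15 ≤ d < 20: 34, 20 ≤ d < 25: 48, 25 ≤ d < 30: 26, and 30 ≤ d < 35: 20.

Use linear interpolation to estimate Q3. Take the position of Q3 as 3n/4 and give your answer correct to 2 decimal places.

Cumulative frequencies: 17, 37, 61, 95, 143, 169, 189
n = 189; position = 3n/4 = 141.75.
This falls in the class 20 ≤ d < 25: L = 20, F = 95, f = 48, h = 5.
Upper quartile ≈ 20 + ((141.75 − 95) / 48) × 5 = 24.8698

24.87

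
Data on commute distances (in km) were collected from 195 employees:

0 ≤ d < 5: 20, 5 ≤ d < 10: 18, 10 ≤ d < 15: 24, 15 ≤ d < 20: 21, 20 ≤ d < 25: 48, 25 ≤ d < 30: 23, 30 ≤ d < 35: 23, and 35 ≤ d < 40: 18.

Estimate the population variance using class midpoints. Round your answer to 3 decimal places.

Midpoints: 2.5, 7.5, 12.5, 17.5, 22.5, 27.5, 32.5, 37.5
n = 195, Σfm = 3987.5, mean = 20.4487
Σfm² = 102618.75
Σf(m − x̄)² = Σfm² − (Σfm)²/n = 102618.75 − 3987.5²/195 = 21079.4872
Population variance = 21079.4872 / 195 = 108.0999

108.100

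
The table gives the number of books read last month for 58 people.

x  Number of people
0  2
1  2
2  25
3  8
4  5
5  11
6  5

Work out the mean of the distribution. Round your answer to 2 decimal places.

Values: 0, 1, 2, 3, 4, 5, 6
Σfx = 2×0 + 2×1 + 25×2 + 8×3 + 5×4 + 11×5 + 5×6 = 181
n = Σf = 58
Mean = 181 / 58 = 3.1207

3.12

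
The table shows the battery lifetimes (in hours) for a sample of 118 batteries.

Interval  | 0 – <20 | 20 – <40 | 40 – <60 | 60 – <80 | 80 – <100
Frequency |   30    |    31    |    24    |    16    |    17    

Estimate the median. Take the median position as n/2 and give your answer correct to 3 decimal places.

Cumulative frequencies: 30, 61, 85, 101, 118
n = 118; position = n/2 = 59.
This falls in the class 20 – <40: L = 20, F = 30, f = 31, h = 20.
Median ≈ 20 + ((59 − 30) / 31) × 20 = 38.7097

38.710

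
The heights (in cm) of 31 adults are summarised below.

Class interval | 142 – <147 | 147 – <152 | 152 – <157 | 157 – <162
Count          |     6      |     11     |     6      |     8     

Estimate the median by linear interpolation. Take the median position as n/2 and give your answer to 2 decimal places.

Cumulative frequencies: 6, 17, 23, 31
n = 31; position = n/2 = 15.5.
This falls in the class 147 – <152: L = 147, F = 6, f = 11, h = 5.
Median ≈ 147 + ((15.5 − 6) / 11) × 5 = 151.3182

151.32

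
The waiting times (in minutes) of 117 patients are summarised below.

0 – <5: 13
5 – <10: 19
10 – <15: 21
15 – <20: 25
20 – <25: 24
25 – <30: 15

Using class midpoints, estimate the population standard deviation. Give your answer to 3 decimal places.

Midpoints: 2.5, 7.5, 12.5, 17.5, 22.5, 27.5
n = 117, Σfm = 1827.5, mean = 15.6197
Σfm² = 35581.25
Σf(m − x̄)² = Σfm² − (Σfm)²/n = 35581.25 − 1827.5²/117 = 7036.3248
Population variance = 7036.3248 / 117 = 60.1395
Standard deviation = √60.1395 = 7.7550

7.755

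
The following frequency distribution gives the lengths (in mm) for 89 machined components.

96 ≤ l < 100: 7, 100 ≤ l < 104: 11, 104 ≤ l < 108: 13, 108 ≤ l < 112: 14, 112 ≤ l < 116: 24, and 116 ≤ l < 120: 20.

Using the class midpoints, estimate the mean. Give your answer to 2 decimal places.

110.36

Midpoints: 98, 102, 106, 110, 114, 118
Σfm = 7×98 + 11×102 + 13×106 + 14×110 + 24×114 + 20×118 = 9822
n = Σf = 89
Mean = 9822 / 89 = 110.3596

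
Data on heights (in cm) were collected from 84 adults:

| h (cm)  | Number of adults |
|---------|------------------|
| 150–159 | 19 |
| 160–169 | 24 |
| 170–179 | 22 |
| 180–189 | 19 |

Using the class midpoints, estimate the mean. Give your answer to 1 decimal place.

169.4

Midpoints: 154.5, 164.5, 174.5, 184.5
Σfm = 19×154.5 + 24×164.5 + 22×174.5 + 19×184.5 = 14228
n = Σf = 84
Mean = 14228 / 84 = 169.3810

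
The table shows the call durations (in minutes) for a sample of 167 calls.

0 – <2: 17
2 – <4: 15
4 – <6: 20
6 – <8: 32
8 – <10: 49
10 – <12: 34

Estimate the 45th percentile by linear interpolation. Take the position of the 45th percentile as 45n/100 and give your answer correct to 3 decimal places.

7.447

Cumulative frequencies: 17, 32, 52, 84, 133, 167
n = 167; position = 45n/100 = 75.15.
This falls in the class 6 – <8: L = 6, F = 52, f = 32, h = 2.
45th percentile ≈ 6 + ((75.15 − 52) / 32) × 2 = 7.4469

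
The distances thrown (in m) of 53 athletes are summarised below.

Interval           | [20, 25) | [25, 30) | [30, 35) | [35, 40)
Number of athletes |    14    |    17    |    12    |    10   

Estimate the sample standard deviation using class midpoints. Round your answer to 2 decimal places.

5.37

Midpoints: 22.5, 27.5, 32.5, 37.5
n = 53, Σfm = 1547.5, mean = 29.1981
Σfm² = 46681.25
Σf(m − x̄)² = Σfm² − (Σfm)²/n = 46681.25 − 1547.5²/53 = 1497.1698
Sample variance = 1497.1698 / 52 = 28.7917
Standard deviation = √28.7917 = 5.3658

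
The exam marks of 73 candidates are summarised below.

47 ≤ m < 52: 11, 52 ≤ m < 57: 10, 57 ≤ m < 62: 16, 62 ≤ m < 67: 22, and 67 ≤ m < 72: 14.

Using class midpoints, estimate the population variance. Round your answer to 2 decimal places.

43.69

Midpoints: 49.5, 54.5, 59.5, 64.5, 69.5
n = 73, Σfm = 4433.5, mean = 60.7329
Σfm² = 272448.25
Σf(m − x̄)² = Σfm² − (Σfm)²/n = 272448.25 − 4433.5²/73 = 3189.0411
Population variance = 3189.0411 / 73 = 43.6855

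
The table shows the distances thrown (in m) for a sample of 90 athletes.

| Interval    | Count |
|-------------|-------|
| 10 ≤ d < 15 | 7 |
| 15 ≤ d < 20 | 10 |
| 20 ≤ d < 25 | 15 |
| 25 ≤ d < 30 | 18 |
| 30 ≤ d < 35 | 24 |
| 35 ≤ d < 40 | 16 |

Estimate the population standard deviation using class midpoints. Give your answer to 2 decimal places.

Midpoints: 12.5, 17.5, 22.5, 27.5, 32.5, 37.5
n = 90, Σfm = 2475, mean = 27.5000
Σfm² = 73212.5
Σf(m − x̄)² = Σfm² − (Σfm)²/n = 73212.5 − 2475²/90 = 5150.0000
Population variance = 5150.0000 / 90 = 57.2222
Standard deviation = √57.2222 = 7.5645

7.56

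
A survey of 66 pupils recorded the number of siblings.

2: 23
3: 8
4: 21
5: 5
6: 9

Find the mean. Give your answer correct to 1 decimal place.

Values: 2, 3, 4, 5, 6
Σfx = 23×2 + 8×3 + 21×4 + 5×5 + 9×6 = 233
n = Σf = 66
Mean = 233 / 66 = 3.5303

3.5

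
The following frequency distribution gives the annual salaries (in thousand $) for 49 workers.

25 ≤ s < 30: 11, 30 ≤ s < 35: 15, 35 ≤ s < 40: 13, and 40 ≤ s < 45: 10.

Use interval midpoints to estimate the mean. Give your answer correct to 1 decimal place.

Midpoints: 27.5, 32.5, 37.5, 42.5
Σfm = 11×27.5 + 15×32.5 + 13×37.5 + 10×42.5 = 1702.5
n = Σf = 49
Mean = 1702.5 / 49 = 34.7449

34.7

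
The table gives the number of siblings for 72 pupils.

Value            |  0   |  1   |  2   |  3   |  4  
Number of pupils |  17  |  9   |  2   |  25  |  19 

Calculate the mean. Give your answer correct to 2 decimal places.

2.28

Values: 0, 1, 2, 3, 4
Σfx = 17×0 + 9×1 + 2×2 + 25×3 + 19×4 = 164
n = Σf = 72
Mean = 164 / 72 = 2.2778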